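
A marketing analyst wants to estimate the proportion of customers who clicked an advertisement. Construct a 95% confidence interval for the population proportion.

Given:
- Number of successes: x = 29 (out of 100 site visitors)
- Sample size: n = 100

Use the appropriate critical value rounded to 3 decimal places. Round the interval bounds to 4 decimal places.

Sample proportion: p̂ = 29/100 = 0.290000

Check conditions for normal approximation:
  np̂ = 29 ≥ 10 ✓
  n(1-p̂) = 71 ≥ 10 ✓

The sample is large enough, so use a z-interval (normal approximation) for the proportion.

For 95% confidence, z* = 1.96 (from standard normal table)

Standard error: SE = √(p̂(1-p̂)/n) = √(0.290000×0.710000/100) = 0.04537621

Margin of error: E = z* × SE = 1.96 × 0.04537621 = 0.088937

Z-interval: p̂ ± E = 0.290000 ± 0.088937 = (0.201063, 0.378937)

Rounded to 4 decimal places:

(0.2011, 0.3789)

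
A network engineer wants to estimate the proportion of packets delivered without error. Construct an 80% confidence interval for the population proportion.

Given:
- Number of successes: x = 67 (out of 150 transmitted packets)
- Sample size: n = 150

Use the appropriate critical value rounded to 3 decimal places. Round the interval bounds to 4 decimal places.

Sample proportion: p̂ = 67/150 = 0.446667

Check conditions for normal approximation:
  np̂ = 67 ≥ 10 ✓
  n(1-p̂) = 83 ≥ 10 ✓

The sample is large enough, so use a z-interval (normal approximation) for the proportion.

For 80% confidence, z* = 1.282 (from standard normal table)

Standard error: SE = √(p̂(1-p̂)/n) = √(0.446667×0.553333/150) = 0.04059192

Margin of error: E = z* × SE = 1.282 × 0.04059192 = 0.052039

Z-interval: p̂ ± E = 0.446667 ± 0.052039 = (0.394628, 0.498706)

Rounded to 4 decimal places:

(0.3946, 0.4987)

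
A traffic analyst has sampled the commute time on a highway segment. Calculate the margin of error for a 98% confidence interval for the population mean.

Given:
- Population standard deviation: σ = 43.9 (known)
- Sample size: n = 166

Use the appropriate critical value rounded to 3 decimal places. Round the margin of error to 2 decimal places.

The population standard deviation σ is known, so use the z-interval margin of error formula.

For 98% confidence, z* = 2.326 (from standard normal table)

Margin of error formula for z-interval: E = z* × σ/√n

E = 2.326 × 43.9/√166
  = 2.326 × 3.407301
  = 7.9254

Rounded to 2 decimal places:

7.93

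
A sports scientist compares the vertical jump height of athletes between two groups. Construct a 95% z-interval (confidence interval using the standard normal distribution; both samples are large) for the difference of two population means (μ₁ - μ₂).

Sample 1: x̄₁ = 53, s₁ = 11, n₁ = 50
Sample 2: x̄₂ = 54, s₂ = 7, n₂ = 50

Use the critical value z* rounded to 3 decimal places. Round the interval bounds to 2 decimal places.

Both samples are large (n₁ = 50 ≥ 30, n₂ = 50 ≥ 30), so a z-interval for the difference of means applies.

Point estimate: x̄₁ - x̄₂ = 53 - 54 = -1

Standard error: SE = √(s₁²/n₁ + s₂²/n₂)
= √(11²/50 + 7²/50)
= √(2.420000 + 0.980000)
= 1.843909

For 95% confidence, z* = 1.96 (from standard normal table)
Margin of error: E = z* × SE = 1.96 × 1.843909 = 3.6141

Z-interval: (x̄₁ - x̄₂) ± E = -1 ± 3.6141 = (-4.6141, 2.6141)

Rounded to 2 decimal places:

(-4.61, 2.61)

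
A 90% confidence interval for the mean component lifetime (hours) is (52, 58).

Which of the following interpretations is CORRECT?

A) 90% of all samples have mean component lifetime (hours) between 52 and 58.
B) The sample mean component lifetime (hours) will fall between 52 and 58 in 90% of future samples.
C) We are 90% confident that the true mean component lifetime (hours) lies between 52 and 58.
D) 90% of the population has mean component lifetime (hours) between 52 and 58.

A confidence interval represents our confidence in the procedure, not a probability statement about the parameter.

Key concept: If we repeated this sampling process many times and computed a 90% CI each time, about 90% of those intervals would contain the true population parameter.

For this specific interval (52, 58):
- Midpoint (point estimate): 55
- Margin of error: 3

The correct interpretation is the one stating confidence that the true parameter lies in the interval — option C.

C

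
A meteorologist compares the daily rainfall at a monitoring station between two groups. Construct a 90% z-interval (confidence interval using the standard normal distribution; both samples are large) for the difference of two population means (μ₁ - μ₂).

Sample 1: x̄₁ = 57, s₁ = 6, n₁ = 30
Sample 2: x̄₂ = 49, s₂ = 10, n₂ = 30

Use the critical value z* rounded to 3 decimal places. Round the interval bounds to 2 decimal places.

Both samples are large (n₁ = 30 ≥ 30, n₂ = 30 ≥ 30), so a z-interval for the difference of means applies.

Point estimate: x̄₁ - x̄₂ = 57 - 49 = 8

Standard error: SE = √(s₁²/n₁ + s₂²/n₂)
= √(6²/30 + 10²/30)
= √(1.200000 + 3.333333)
= 2.129163

For 90% confidence, z* = 1.645 (from standard normal table)
Margin of error: E = z* × SE = 1.645 × 2.129163 = 3.5025

Z-interval: (x̄₁ - x̄₂) ± E = 8 ± 3.5025 = (4.4975, 11.5025)

Rounded to 2 decimal places:

(4.50, 11.50)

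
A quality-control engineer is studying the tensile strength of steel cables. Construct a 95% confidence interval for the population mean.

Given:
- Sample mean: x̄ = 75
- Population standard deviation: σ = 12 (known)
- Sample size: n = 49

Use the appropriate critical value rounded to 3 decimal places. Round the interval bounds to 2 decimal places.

The population standard deviation σ is known, so use a z-interval (standard normal critical value).

For 95% confidence, z* = 1.96 (from standard normal table)

Standard error: SE = σ/√n = 12/√49 = 1.714286

Margin of error: E = z* × SE = 1.96 × 1.714286 = 3.3600

Z-interval: x̄ ± E = 75 ± 3.3600 = (71.6400, 78.3600)

Rounded to 2 decimal places:

(71.64, 78.36)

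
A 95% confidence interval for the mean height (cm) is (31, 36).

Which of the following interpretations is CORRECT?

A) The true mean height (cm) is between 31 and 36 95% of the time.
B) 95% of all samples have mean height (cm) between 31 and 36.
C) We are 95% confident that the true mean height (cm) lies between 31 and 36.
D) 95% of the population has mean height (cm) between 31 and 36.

A confidence interval represents our confidence in the procedure, not a probability statement about the parameter.

Key concept: If we repeated this sampling process many times and computed a 95% CI each time, about 95% of those intervals would contain the true population parameter.

For this specific interval (31, 36):
- Midpoint (point estimate): 33.5
- Margin of error: 2.5

The correct interpretation is the one stating confidence that the true parameter lies in the interval — option C.

C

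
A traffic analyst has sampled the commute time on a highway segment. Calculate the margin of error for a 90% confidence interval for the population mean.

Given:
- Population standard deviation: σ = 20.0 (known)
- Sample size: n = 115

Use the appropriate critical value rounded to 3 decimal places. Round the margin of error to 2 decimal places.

The population standard deviation σ is known, so use the z-interval margin of error formula.

For 90% confidence, z* = 1.645 (from standard normal table)

Margin of error formula for z-interval: E = z* × σ/√n

E = 1.645 × 20.0/√115
  = 1.645 × 1.865010
  = 3.0679

Rounded to 2 decimal places:

3.07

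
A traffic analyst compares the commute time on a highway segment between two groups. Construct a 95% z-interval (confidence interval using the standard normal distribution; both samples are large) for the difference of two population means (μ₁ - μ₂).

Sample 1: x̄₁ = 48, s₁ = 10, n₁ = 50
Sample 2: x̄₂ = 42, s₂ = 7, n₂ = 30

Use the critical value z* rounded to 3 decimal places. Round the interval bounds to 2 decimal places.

Both samples are large (n₁ = 50 ≥ 30, n₂ = 30 ≥ 30), so a z-interval for the difference of means applies.

Point estimate: x̄₁ - x̄₂ = 48 - 42 = 6

Standard error: SE = √(s₁²/n₁ + s₂²/n₂)
= √(10²/50 + 7²/30)
= √(2.000000 + 1.633333)
= 1.906130

For 95% confidence, z* = 1.96 (from standard normal table)
Margin of error: E = z* × SE = 1.96 × 1.906130 = 3.7360

Z-interval: (x̄₁ - x̄₂) ± E = 6 ± 3.7360 = (2.2640, 9.7360)

Rounded to 2 decimal places:

(2.26, 9.74)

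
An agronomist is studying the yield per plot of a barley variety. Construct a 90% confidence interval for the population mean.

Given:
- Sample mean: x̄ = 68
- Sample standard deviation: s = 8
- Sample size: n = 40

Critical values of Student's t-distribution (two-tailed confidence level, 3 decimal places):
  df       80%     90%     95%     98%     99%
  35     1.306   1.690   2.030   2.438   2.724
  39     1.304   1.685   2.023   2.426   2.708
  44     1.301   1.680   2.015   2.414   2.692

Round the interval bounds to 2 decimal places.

The population standard deviation σ is unknown (only the sample standard deviation s is given), so use a t-interval with df = n - 1 = 40 - 1 = 39.

For 90% confidence with df = 39, t* = 1.685 (from t-table)

Standard error: SE = s/√n = 8/√40 = 1.264911

Margin of error: E = t* × SE = 1.685 × 1.264911 = 2.1314

T-interval: x̄ ± E = 68 ± 2.1314 = (65.8686, 70.1314)

Rounded to 2 decimal places:

(65.87, 70.13)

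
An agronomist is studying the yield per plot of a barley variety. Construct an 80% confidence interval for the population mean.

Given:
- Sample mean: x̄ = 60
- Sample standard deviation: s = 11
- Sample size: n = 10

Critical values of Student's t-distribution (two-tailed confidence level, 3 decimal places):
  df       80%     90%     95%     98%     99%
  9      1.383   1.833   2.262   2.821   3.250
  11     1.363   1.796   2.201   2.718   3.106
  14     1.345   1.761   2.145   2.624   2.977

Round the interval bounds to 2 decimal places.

The population standard deviation σ is unknown (only the sample standard deviation s is given), so use a t-interval with df = n - 1 = 10 - 1 = 9.

For 80% confidence with df = 9, t* = 1.383 (from t-table)

Standard error: SE = s/√n = 11/√10 = 3.478505

Margin of error: E = t* × SE = 1.383 × 3.478505 = 4.8108

T-interval: x̄ ± E = 60 ± 4.8108 = (55.1892, 64.8108)

Rounded to 2 decimal places:

(55.19, 64.81)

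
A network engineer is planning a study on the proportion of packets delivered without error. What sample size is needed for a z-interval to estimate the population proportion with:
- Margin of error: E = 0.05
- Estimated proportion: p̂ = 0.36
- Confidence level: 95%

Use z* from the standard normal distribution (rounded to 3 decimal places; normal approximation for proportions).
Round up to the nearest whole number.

Using z* for proportion z-interval (normal approximation).

For 95% confidence, z* = 1.96 (from standard normal table)

Sample size formula for proportion z-interval: n = z*²p̂(1-p̂)/E²

n = 1.96² × 0.36 × 0.64 / 0.05²
  = 3.8416 × 0.2304 / 0.0025
  = 354.0419

Round up to the nearest whole number: n = 355

355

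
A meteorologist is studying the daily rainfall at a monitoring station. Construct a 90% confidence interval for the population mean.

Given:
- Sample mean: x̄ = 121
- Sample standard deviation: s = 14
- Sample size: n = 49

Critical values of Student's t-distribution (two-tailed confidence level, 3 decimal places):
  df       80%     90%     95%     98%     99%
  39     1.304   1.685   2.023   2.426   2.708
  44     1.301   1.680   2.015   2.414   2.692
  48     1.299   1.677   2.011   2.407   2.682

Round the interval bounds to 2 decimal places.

The population standard deviation σ is unknown (only the sample standard deviation s is given), so use a t-interval with df = n - 1 = 49 - 1 = 48.

For 90% confidence with df = 48, t* = 1.677 (from t-table)

Standard error: SE = s/√n = 14/√49 = 2.000000

Margin of error: E = t* × SE = 1.677 × 2.000000 = 3.3540

T-interval: x̄ ± E = 121 ± 3.3540 = (117.6460, 124.3540)

Rounded to 2 decimal places:

(117.65, 124.35)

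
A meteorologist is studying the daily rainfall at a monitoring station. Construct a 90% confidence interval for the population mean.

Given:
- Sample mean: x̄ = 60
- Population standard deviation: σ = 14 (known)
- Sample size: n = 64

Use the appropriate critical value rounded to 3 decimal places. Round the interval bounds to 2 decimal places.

The population standard deviation σ is known, so use a z-interval (standard normal critical value).

For 90% confidence, z* = 1.645 (from standard normal table)

Standard error: SE = σ/√n = 14/√64 = 1.750000

Margin of error: E = z* × SE = 1.645 × 1.750000 = 2.8788

Z-interval: x̄ ± E = 60 ± 2.8788 = (57.1213, 62.8787)

Rounded to 2 decimal places:

(57.12, 62.88)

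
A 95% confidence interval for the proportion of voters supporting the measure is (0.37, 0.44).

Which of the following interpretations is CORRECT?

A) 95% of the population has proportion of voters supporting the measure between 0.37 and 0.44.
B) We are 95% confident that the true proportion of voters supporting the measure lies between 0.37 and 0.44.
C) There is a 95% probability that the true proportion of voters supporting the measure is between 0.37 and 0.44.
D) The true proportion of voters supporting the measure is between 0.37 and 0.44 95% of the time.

A confidence interval represents our confidence in the procedure, not a probability statement about the parameter.

Key concept: If we repeated this sampling process many times and computed a 95% CI each time, about 95% of those intervals would contain the true population parameter.

For this specific interval (0.37, 0.44):
- Midpoint (point estimate): 0.405
- Margin of error: 0.035

The correct interpretation is the one stating confidence that the true parameter lies in the interval — option B.

B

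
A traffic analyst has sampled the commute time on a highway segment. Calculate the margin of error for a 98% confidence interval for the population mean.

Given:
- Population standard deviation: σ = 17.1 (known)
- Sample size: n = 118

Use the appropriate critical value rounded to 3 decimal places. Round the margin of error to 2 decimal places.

The population standard deviation σ is known, so use the z-interval margin of error formula.

For 98% confidence, z* = 2.326 (from standard normal table)

Margin of error formula for z-interval: E = z* × σ/√n

E = 2.326 × 17.1/√118
  = 2.326 × 1.574183
  = 3.6615

Rounded to 2 decimal places:

3.66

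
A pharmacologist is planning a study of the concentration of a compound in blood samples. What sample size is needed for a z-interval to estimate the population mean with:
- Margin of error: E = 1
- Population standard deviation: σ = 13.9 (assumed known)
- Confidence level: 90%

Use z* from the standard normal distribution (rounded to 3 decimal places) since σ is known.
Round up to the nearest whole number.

Using z* since population σ is known (z-interval formula).

For 90% confidence, z* = 1.645 (from standard normal table)

Sample size formula for z-interval: n = (z*σ/E)²

n = (1.645 × 13.9 / 1)²
  = (22.865500)²
  = 522.8311

Round up to the nearest whole number: n = 523

523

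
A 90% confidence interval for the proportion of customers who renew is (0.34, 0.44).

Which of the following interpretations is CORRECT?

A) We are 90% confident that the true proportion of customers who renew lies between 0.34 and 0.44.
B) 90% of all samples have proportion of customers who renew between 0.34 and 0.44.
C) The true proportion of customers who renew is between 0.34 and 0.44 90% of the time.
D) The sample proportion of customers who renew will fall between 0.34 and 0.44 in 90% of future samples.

A confidence interval represents our confidence in the procedure, not a probability statement about the parameter.

Key concept: If we repeated this sampling process many times and computed a 90% CI each time, about 90% of those intervals would contain the true population parameter.

For this specific interval (0.34, 0.44):
- Midpoint (point estimate): 0.39
- Margin of error: 0.05

The correct interpretation is the one stating confidence that the true parameter lies in the interval — option A.

A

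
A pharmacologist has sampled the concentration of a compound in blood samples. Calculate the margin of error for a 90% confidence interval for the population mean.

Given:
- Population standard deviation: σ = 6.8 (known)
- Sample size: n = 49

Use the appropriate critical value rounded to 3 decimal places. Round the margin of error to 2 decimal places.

The population standard deviation σ is known, so use the z-interval margin of error formula.

For 90% confidence, z* = 1.645 (from standard normal table)

Margin of error formula for z-interval: E = z* × σ/√n

E = 1.645 × 6.8/√49
  = 1.645 × 0.971429
  = 1.5980

Rounded to 2 decimal places:

1.60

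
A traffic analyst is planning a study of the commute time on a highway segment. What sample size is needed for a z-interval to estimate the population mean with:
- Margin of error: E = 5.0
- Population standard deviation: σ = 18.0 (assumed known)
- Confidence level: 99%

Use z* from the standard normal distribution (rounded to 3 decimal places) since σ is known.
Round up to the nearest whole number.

Using z* since population σ is known (z-interval formula).

For 99% confidence, z* = 2.576 (from standard normal table)

Sample size formula for z-interval: n = (z*σ/E)²

n = (2.576 × 18.0 / 5.0)²
  = (9.273600)²
  = 85.9997

Round up to the nearest whole number: n = 86

86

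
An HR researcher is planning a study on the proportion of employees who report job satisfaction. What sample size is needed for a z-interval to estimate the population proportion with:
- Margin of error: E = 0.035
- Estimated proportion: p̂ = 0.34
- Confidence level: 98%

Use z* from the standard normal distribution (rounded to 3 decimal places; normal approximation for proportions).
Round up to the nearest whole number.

Using z* for proportion z-interval (normal approximation).

For 98% confidence, z* = 2.326 (from standard normal table)

Sample size formula for proportion z-interval: n = z*²p̂(1-p̂)/E²

n = 2.326² × 0.34 × 0.66 / 0.035²
  = 5.410276 × 0.2244 / 0.001225
  = 991.0742

Round up to the nearest whole number: n = 992

992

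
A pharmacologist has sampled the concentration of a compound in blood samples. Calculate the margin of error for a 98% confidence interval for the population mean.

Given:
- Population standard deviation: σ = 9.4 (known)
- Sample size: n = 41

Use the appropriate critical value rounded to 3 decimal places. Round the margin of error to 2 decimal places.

The population standard deviation σ is known, so use the z-interval margin of error formula.

For 98% confidence, z* = 2.326 (from standard normal table)

Margin of error formula for z-interval: E = z* × σ/√n

E = 2.326 × 9.4/√41
  = 2.326 × 1.468033
  = 3.4146

Rounded to 2 decimal places:

3.41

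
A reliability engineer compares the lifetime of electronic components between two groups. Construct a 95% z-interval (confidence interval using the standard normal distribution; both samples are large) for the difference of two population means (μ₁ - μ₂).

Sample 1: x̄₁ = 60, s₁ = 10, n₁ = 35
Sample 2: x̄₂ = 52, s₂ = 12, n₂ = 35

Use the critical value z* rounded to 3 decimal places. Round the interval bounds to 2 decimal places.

Both samples are large (n₁ = 35 ≥ 30, n₂ = 35 ≥ 30), so a z-interval for the difference of means applies.

Point estimate: x̄₁ - x̄₂ = 60 - 52 = 8

Standard error: SE = √(s₁²/n₁ + s₂²/n₂)
= √(10²/35 + 12²/35)
= √(2.857143 + 4.114286)
= 2.640346

For 95% confidence, z* = 1.96 (from standard normal table)
Margin of error: E = z* × SE = 1.96 × 2.640346 = 5.1751

Z-interval: (x̄₁ - x̄₂) ± E = 8 ± 5.1751 = (2.8249, 13.1751)

Rounded to 2 decimal places:

(2.82, 13.18)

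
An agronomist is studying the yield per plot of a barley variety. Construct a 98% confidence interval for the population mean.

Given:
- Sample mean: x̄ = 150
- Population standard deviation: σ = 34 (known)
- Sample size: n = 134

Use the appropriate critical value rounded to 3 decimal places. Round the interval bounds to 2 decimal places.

The population standard deviation σ is known, so use a z-interval (standard normal critical value).

For 98% confidence, z* = 2.326 (from standard normal table)

Standard error: SE = σ/√n = 34/√134 = 2.937153

Margin of error: E = z* × SE = 2.326 × 2.937153 = 6.8318

Z-interval: x̄ ± E = 150 ± 6.8318 = (143.1682, 156.8318)

Rounded to 2 decimal places:

(143.17, 156.83)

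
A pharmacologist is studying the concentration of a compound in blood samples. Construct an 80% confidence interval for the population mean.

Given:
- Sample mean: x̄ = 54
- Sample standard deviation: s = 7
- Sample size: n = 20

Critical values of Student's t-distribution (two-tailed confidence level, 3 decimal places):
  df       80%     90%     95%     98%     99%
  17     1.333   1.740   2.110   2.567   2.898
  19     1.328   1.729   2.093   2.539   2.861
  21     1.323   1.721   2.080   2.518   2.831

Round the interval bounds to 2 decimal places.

The population standard deviation σ is unknown (only the sample standard deviation s is given), so use a t-interval with df = n - 1 = 20 - 1 = 19.

For 80% confidence with df = 19, t* = 1.328 (from t-table)

Standard error: SE = s/√n = 7/√20 = 1.565248

Margin of error: E = t* × SE = 1.328 × 1.565248 = 2.0786

T-interval: x̄ ± E = 54 ± 2.0786 = (51.9214, 56.0786)

Rounded to 2 decimal places:

(51.92, 56.08)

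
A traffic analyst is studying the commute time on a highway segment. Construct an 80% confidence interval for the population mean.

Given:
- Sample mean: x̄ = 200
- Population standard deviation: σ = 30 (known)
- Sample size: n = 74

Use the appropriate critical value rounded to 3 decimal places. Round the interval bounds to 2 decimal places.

The population standard deviation σ is known, so use a z-interval (standard normal critical value).

For 80% confidence, z* = 1.282 (from standard normal table)

Standard error: SE = σ/√n = 30/√74 = 3.487429

Margin of error: E = z* × SE = 1.282 × 3.487429 = 4.4709

Z-interval: x̄ ± E = 200 ± 4.4709 = (195.5291, 204.4709)

Rounded to 2 decimal places:

(195.53, 204.47)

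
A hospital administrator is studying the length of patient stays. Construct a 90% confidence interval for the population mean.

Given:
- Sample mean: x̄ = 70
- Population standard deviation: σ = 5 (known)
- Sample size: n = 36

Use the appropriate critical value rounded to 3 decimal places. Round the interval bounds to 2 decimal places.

The population standard deviation σ is known, so use a z-interval (standard normal critical value).

For 90% confidence, z* = 1.645 (from standard normal table)

Standard error: SE = σ/√n = 5/√36 = 0.833333

Margin of error: E = z* × SE = 1.645 × 0.833333 = 1.3708

Z-interval: x̄ ± E = 70 ± 1.3708 = (68.6292, 71.3708)

Rounded to 2 decimal places:

(68.63, 71.37)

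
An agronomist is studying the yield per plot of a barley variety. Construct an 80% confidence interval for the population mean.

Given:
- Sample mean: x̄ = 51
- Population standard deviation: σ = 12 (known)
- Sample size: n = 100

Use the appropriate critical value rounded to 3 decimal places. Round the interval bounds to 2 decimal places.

The population standard deviation σ is known, so use a z-interval (standard normal critical value).

For 80% confidence, z* = 1.282 (from standard normal table)

Standard error: SE = σ/√n = 12/√100 = 1.200000

Margin of error: E = z* × SE = 1.282 × 1.200000 = 1.5384

Z-interval: x̄ ± E = 51 ± 1.5384 = (49.4616, 52.5384)

Rounded to 2 decimal places:

(49.46, 52.54)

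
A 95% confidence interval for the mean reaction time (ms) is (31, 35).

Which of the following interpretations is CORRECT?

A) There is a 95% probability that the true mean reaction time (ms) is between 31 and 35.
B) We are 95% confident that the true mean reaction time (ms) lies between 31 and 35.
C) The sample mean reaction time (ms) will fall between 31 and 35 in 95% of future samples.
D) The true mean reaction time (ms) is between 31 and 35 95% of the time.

A confidence interval represents our confidence in the procedure, not a probability statement about the parameter.

Key concept: If we repeated this sampling process many times and computed a 95% CI each time, about 95% of those intervals would contain the true population parameter.

For this specific interval (31, 35):
- Midpoint (point estimate): 33
- Margin of error: 2

The correct interpretation is the one stating confidence that the true parameter lies in the interval — option B.

B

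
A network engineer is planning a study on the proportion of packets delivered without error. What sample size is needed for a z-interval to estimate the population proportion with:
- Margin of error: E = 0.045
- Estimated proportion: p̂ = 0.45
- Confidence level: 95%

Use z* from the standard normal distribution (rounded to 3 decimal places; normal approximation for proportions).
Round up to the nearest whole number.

Using z* for proportion z-interval (normal approximation).

For 95% confidence, z* = 1.96 (from standard normal table)

Sample size formula for proportion z-interval: n = z*²p̂(1-p̂)/E²

n = 1.96² × 0.45 × 0.55 / 0.045²
  = 3.8416 × 0.2475 / 0.002025
  = 469.5289

Round up to the nearest whole number: n = 470

470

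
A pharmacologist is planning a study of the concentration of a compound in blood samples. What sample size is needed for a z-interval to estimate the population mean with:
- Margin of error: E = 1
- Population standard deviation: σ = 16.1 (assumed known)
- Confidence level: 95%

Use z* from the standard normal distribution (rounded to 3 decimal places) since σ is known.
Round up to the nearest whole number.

Using z* since population σ is known (z-interval formula).

For 95% confidence, z* = 1.96 (from standard normal table)

Sample size formula for z-interval: n = (z*σ/E)²

n = (1.96 × 16.1 / 1)²
  = (31.556000)²
  = 995.7811

Round up to the nearest whole number: n = 996

996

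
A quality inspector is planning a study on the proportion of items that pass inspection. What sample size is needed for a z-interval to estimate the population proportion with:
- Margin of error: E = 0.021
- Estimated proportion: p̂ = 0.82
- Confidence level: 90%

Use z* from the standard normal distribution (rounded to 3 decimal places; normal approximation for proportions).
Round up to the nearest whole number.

Using z* for proportion z-interval (normal approximation).

For 90% confidence, z* = 1.645 (from standard normal table)

Sample size formula for proportion z-interval: n = z*²p̂(1-p̂)/E²

n = 1.645² × 0.82 × 0.18 / 0.021²
  = 2.706025 × 0.1476 / 0.000441
  = 905.6900

Round up to the nearest whole number: n = 906

906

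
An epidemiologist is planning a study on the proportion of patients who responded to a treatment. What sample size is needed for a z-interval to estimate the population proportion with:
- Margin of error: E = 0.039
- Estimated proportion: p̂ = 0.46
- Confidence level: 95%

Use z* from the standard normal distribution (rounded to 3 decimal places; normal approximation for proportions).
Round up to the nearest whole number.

Using z* for proportion z-interval (normal approximation).

For 95% confidence, z* = 1.96 (from standard normal table)

Sample size formula for proportion z-interval: n = z*²p̂(1-p̂)/E²

n = 1.96² × 0.46 × 0.54 / 0.039²
  = 3.8416 × 0.2484 / 0.001521
  = 627.3856

Round up to the nearest whole number: n = 628

628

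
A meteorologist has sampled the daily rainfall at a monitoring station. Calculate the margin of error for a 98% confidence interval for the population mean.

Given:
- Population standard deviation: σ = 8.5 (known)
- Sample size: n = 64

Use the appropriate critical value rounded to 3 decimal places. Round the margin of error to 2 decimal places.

The population standard deviation σ is known, so use the z-interval margin of error formula.

For 98% confidence, z* = 2.326 (from standard normal table)

Margin of error formula for z-interval: E = z* × σ/√n

E = 2.326 × 8.5/√64
  = 2.326 × 1.062500
  = 2.4714

Rounded to 2 decimal places:

2.47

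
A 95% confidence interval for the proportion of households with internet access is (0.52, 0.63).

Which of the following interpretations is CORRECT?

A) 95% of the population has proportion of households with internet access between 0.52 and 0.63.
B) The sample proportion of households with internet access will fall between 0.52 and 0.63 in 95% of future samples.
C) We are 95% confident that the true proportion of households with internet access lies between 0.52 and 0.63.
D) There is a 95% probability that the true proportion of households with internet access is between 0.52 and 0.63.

A confidence interval represents our confidence in the procedure, not a probability statement about the parameter.

Key concept: If we repeated this sampling process many times and computed a 95% CI each time, about 95% of those intervals would contain the true population parameter.

For this specific interval (0.52, 0.63):
- Midpoint (point estimate): 0.575
- Margin of error: 0.055

The correct interpretation is the one stating confidence that the true parameter lies in the interval — option C.

C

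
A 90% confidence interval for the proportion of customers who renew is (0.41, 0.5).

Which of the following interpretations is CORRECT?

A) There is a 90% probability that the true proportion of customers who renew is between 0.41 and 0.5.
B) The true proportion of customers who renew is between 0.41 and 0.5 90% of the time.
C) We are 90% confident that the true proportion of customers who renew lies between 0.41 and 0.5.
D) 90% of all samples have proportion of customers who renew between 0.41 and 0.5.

A confidence interval represents our confidence in the procedure, not a probability statement about the parameter.

Key concept: If we repeated this sampling process many times and computed a 90% CI each time, about 90% of those intervals would contain the true population parameter.

For this specific interval (0.41, 0.5):
- Midpoint (point estimate): 0.455
- Margin of error: 0.045

The correct interpretation is the one stating confidence that the true parameter lies in the interval — option C.

C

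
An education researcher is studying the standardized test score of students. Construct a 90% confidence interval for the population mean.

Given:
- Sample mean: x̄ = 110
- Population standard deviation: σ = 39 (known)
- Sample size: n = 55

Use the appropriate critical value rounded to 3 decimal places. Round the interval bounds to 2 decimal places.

The population standard deviation σ is known, so use a z-interval (standard normal critical value).

For 90% confidence, z* = 1.645 (from standard normal table)

Standard error: SE = σ/√n = 39/√55 = 5.258759

Margin of error: E = z* × SE = 1.645 × 5.258759 = 8.6507

Z-interval: x̄ ± E = 110 ± 8.6507 = (101.3493, 118.6507)

Rounded to 2 decimal places:

(101.35, 118.65)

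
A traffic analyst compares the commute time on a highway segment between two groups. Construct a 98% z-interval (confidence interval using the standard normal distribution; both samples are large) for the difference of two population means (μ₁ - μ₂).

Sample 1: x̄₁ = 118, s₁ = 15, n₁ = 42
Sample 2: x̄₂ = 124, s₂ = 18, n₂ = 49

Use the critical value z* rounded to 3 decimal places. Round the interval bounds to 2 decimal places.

Both samples are large (n₁ = 42 ≥ 30, n₂ = 49 ≥ 30), so a z-interval for the difference of means applies.

Point estimate: x̄₁ - x̄₂ = 118 - 124 = -6

Standard error: SE = √(s₁²/n₁ + s₂²/n₂)
= √(15²/42 + 18²/49)
= √(5.357143 + 6.612245)
= 3.459680

For 98% confidence, z* = 2.326 (from standard normal table)
Margin of error: E = z* × SE = 2.326 × 3.459680 = 8.0472

Z-interval: (x̄₁ - x̄₂) ± E = -6 ± 8.0472 = (-14.0472, 2.0472)

Rounded to 2 decimal places:

(-14.05, 2.05)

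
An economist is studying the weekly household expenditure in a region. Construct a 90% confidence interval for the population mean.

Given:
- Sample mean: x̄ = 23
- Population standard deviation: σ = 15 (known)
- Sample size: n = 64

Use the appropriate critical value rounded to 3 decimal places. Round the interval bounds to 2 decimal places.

The population standard deviation σ is known, so use a z-interval (standard normal critical value).

For 90% confidence, z* = 1.645 (from standard normal table)

Standard error: SE = σ/√n = 15/√64 = 1.875000

Margin of error: E = z* × SE = 1.645 × 1.875000 = 3.0844

Z-interval: x̄ ± E = 23 ± 3.0844 = (19.9156, 26.0844)

Rounded to 2 decimal places:

(19.92, 26.08)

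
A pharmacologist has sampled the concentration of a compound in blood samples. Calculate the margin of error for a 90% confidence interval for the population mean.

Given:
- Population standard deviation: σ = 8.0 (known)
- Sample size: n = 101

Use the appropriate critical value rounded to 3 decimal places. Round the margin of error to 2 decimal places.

The population standard deviation σ is known, so use the z-interval margin of error formula.

For 90% confidence, z* = 1.645 (from standard normal table)

Margin of error formula for z-interval: E = z* × σ/√n

E = 1.645 × 8.0/√101
  = 1.645 × 0.796030
  = 1.3095

Rounded to 2 decimal places:

1.31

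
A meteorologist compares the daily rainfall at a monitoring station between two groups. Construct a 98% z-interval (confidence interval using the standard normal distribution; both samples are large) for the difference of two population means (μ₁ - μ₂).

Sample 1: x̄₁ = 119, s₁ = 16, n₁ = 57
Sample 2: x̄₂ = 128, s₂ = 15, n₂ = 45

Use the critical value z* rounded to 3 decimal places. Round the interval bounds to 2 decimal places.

Both samples are large (n₁ = 57 ≥ 30, n₂ = 45 ≥ 30), so a z-interval for the difference of means applies.

Point estimate: x̄₁ - x̄₂ = 119 - 128 = -9

Standard error: SE = √(s₁²/n₁ + s₂²/n₂)
= √(16²/57 + 15²/45)
= √(4.491228 + 5.000000)
= 3.080784

For 98% confidence, z* = 2.326 (from standard normal table)
Margin of error: E = z* × SE = 2.326 × 3.080784 = 7.1659

Z-interval: (x̄₁ - x̄₂) ± E = -9 ± 7.1659 = (-16.1659, -1.8341)

Rounded to 2 decimal places:

(-16.17, -1.83)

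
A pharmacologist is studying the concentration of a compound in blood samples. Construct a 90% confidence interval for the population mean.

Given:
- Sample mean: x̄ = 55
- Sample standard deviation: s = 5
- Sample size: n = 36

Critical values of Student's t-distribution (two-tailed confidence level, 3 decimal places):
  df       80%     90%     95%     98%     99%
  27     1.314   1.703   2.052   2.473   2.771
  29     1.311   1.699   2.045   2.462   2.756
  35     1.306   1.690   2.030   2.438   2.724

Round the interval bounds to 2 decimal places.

The population standard deviation σ is unknown (only the sample standard deviation s is given), so use a t-interval with df = n - 1 = 36 - 1 = 35.

For 90% confidence with df = 35, t* = 1.690 (from t-table)

Standard error: SE = s/√n = 5/√36 = 0.833333

Margin of error: E = t* × SE = 1.690 × 0.833333 = 1.4083

T-interval: x̄ ± E = 55 ± 1.4083 = (53.5917, 56.4083)

Rounded to 2 decimal places:

(53.59, 56.41)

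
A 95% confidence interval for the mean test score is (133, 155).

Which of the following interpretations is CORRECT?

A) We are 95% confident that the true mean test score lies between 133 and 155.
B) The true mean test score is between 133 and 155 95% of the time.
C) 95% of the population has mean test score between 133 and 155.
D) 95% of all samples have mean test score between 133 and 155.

A confidence interval represents our confidence in the procedure, not a probability statement about the parameter.

Key concept: If we repeated this sampling process many times and computed a 95% CI each time, about 95% of those intervals would contain the true population parameter.

For this specific interval (133, 155):
- Midpoint (point estimate): 144
- Margin of error: 11

The correct interpretation is the one stating confidence that the true parameter lies in the interval — option A.

A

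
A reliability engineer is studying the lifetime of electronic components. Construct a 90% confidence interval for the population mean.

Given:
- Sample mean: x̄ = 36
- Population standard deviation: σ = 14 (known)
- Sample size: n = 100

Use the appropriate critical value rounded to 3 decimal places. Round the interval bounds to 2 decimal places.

The population standard deviation σ is known, so use a z-interval (standard normal critical value).

For 90% confidence, z* = 1.645 (from standard normal table)

Standard error: SE = σ/√n = 14/√100 = 1.400000

Margin of error: E = z* × SE = 1.645 × 1.400000 = 2.3030

Z-interval: x̄ ± E = 36 ± 2.3030 = (33.6970, 38.3030)

Rounded to 2 decimal places:

(33.70, 38.30)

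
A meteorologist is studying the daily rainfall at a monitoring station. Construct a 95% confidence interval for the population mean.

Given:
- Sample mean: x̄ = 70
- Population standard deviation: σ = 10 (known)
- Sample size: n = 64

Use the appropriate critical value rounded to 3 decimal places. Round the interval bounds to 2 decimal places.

The population standard deviation σ is known, so use a z-interval (standard normal critical value).

For 95% confidence, z* = 1.96 (from standard normal table)

Standard error: SE = σ/√n = 10/√64 = 1.250000

Margin of error: E = z* × SE = 1.96 × 1.250000 = 2.4500

Z-interval: x̄ ± E = 70 ± 2.4500 = (67.5500, 72.4500)

Rounded to 2 decimal places:

(67.55, 72.45)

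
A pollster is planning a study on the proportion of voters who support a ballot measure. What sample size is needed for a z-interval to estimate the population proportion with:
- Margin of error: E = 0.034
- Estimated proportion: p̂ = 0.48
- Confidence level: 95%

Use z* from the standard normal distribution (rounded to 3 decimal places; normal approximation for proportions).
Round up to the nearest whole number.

Using z* for proportion z-interval (normal approximation).

For 95% confidence, z* = 1.96 (from standard normal table)

Sample size formula for proportion z-interval: n = z*²p̂(1-p̂)/E²

n = 1.96² × 0.48 × 0.52 / 0.034²
  = 3.8416 × 0.2496 / 0.001156
  = 829.4666

Round up to the nearest whole number: n = 830

830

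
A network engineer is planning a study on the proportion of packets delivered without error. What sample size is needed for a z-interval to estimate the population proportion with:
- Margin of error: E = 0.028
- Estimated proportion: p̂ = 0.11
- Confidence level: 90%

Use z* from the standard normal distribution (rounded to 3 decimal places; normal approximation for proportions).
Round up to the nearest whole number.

Using z* for proportion z-interval (normal approximation).

For 90% confidence, z* = 1.645 (from standard normal table)

Sample size formula for proportion z-interval: n = z*²p̂(1-p̂)/E²

n = 1.645² × 0.11 × 0.89 / 0.028²
  = 2.706025 × 0.0979 / 0.000784
  = 337.9080

Round up to the nearest whole number: n = 338

338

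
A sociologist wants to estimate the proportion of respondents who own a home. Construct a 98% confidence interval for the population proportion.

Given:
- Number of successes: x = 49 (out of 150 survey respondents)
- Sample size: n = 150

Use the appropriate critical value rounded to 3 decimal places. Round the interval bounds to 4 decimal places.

Sample proportion: p̂ = 49/150 = 0.326667

Check conditions for normal approximation:
  np̂ = 49 ≥ 10 ✓
  n(1-p̂) = 101 ≥ 10 ✓

The sample is large enough, so use a z-interval (normal approximation) for the proportion.

For 98% confidence, z* = 2.326 (from standard normal table)

Standard error: SE = √(p̂(1-p̂)/n) = √(0.326667×0.673333/150) = 0.03829322

Margin of error: E = z* × SE = 2.326 × 0.03829322 = 0.089070

Z-interval: p̂ ± E = 0.326667 ± 0.089070 = (0.237597, 0.415737)

Rounded to 4 decimal places:

(0.2376, 0.4157)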